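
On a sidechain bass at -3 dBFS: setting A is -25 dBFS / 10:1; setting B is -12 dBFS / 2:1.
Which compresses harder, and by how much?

A: 22 dB over, compressed to 2.2 dB over, so 19.8 dB of GR.
B: 9 dB over, compressed to 4.5 dB over, so 4.5 dB of GR.
Difference: 15.3 dB in favour of A.

A, by 15.3 dB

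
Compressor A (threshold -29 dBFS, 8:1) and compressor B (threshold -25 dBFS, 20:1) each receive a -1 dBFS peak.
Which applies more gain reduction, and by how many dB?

A: 28 dB over, compressed to 3.5 dB over, so 24.5 dB of GR.
B: 24 dB over, compressed to 1.2 dB over, so 22.8 dB of GR.
A reduces 1.7 dB more.

A, by 1.7 dB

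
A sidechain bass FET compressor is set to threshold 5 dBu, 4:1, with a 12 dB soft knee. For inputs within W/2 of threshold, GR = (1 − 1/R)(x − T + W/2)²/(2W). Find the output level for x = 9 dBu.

5.875 dBu

x − T + W/2 = 9 − 5 + 6 = 10.
GR = (1 − 1/4) × 10² / 24 = 0.75 × 100 / 24 = 3.125 dB.
Output = 9 − 3.125 = 5.875 dBu.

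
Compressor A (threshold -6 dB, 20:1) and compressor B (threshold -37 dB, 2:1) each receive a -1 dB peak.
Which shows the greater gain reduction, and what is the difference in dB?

A: 5 dB over, compressed to 0.25 dB over, so 4.75 dB of GR.
B: 36 dB over, compressed to 18 dB over, so 18 dB of GR.
B reduces 13.25 dB more.

B, by 13.25 dB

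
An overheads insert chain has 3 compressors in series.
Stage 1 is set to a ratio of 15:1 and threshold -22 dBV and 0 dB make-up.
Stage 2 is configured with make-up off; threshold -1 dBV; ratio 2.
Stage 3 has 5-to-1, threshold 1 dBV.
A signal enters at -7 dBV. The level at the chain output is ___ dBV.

-21 dBV

Stage 1: overshoot 15 dB → 15/15 = 1 dB → -21 dBV.
Stage 2: -21 dBV ≤ -1 dBV, so stage 2 doesn't engage; output -21 dBV.
Stage 3: below threshold (-21 ≤ 1); passes unchanged; output -21 dBV.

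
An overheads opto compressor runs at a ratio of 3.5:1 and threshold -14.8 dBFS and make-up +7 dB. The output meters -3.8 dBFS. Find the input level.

-0.8 dBFS

Stripping the +7 dB make-up gives -10.8 dBFS at the gain stage.
The compressed level sits -10.8 − (-14.8) = 4 dB over threshold.
Before 3.5:1 compression the overshoot was 4 × 3.5 = 14 dB, so input = -14.8 + 14 = -0.8 dBFS.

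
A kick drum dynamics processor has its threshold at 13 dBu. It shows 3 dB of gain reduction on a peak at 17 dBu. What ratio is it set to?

4:1

Input overshoot = 17 − 13 = 4 dB.
Output overshoot = 4 − 3 = 1 dB.
Ratio = input overshoot / output overshoot = 4 / 1 = 4.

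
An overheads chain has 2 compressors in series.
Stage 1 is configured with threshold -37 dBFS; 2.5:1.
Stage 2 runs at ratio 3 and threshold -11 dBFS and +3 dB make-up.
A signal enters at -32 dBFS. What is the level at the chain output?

Stage 1: -32 dBFS is 5 dB over -37 dBFS; at 2.5:1 that becomes 2 dB over, giving -35 dBFS.
Stage 2: -35 dBFS ≤ -11 dBFS, so stage 2 doesn't engage; make-up brings it to -32 dBFS.

-32 dBFS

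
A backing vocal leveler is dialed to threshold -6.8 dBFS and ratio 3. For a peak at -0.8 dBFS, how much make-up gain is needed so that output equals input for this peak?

4 dB

Without make-up, output = threshold + overshoot/3 = -6.8 + 2 = -4.8 dBFS.
Gap to target: 4 dB.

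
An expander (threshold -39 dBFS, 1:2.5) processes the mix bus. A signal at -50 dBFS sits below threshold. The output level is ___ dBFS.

The input is 11 dB below the -39 dBFS threshold.
A 1:2.5 expander multiplies undershoot by 2.5: 11 × 2.5 = 27.5 dB below threshold.
Output = -39 − 27.5 = -66.5 dBFS.

-66.5 dBFS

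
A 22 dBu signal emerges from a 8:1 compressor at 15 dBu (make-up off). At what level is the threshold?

14 dBu

Input is 8 dB above T (since output overshoot × R = input overshoot: (15 − T)·8 = 22 − T gives T = 14 dBu).
Check: 14 + (22 − 14)/8 = 14 + 1 = 15 dBu. ✓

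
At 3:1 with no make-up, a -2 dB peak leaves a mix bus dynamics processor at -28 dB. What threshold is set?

-41 dB

Let T be the threshold. Output overshoot = (input overshoot)/R, so -28 − T = (-2 − T)/3.
3·(-28 − T) = -2 − T → 2·T = -84 − (-2) = -82.
T = -82/2 = -41 dB.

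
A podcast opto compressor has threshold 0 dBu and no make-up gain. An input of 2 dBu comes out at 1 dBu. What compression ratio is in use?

2:1

Input overshoot = 2 − 0 = 2 dB; output overshoot = 1 − 0 = 1 dB.
Ratio = 2 / 1 = 2.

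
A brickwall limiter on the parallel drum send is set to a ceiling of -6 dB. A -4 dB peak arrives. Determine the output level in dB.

-6 dB

The limiter clamps the peak to its -6 dB ceiling.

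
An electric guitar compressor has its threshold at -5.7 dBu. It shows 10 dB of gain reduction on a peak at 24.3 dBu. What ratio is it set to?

1.5:1

Input overshoot = 24.3 − (-5.7) = 30 dB.
Output overshoot = 30 − 10 = 20 dB.
Ratio = input overshoot / output overshoot = 30 / 20 = 1.5.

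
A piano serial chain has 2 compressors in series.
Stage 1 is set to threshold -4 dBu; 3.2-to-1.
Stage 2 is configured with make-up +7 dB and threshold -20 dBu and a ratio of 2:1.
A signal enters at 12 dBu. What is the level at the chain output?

Stage 1: 16 dB above -4 dBu, reduced 3.2:1 to 5 dB above → 1 dBu.
Stage 2: overshoot 21 dB → 21/2 = 10.5 dB → -9.5 dBu; +7 dB make-up → -2.5 dBu.

-2.5 dBu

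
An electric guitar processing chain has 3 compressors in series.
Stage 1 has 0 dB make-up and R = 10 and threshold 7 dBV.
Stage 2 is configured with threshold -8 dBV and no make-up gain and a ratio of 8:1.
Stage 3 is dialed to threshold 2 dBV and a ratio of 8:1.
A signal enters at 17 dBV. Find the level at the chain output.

-6 dBV

Stage 1: 17 dBV is 10 dB over 7 dBV; at 10:1 that becomes 1 dB over, giving 8 dBV.
Stage 2: 16 dB above -8 dBV, reduced 8:1 to 2 dB above → -6 dBV.
Stage 3: -6 dBV ≤ 2 dBV, so stage 3 doesn't engage; output -6 dBV.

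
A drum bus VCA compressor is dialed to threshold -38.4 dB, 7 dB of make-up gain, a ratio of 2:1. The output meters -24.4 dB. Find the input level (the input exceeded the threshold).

-24.4 dB

Before make-up, the level was -24.4 − 7 = -31.4 dB.
Post-compression overshoot = -31.4 − (-38.4) = 7 dB.
Undo the ratio: input overshoot = 7 × 2 = 14 dB, giving input = -24.4 dB.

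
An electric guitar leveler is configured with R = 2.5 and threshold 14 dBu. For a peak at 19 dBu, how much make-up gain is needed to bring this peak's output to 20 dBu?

4 dB

The peak compresses to 14 + 5/2.5 = 16 dBu.
To reach 20 dBu requires 20 − 16 = 4 dB of make-up.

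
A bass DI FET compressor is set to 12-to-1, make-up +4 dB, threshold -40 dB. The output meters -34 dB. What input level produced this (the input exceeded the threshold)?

Stripping the +4 dB make-up gives -38 dB at the gain stage.
The compressed level sits -38 − (-40) = 2 dB over threshold.
Input overshoot = R × output overshoot = 24 dB → input = -40 + 24 = -16 dB.

-16 dB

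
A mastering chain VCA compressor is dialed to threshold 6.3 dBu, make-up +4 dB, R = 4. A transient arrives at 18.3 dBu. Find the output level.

13.3 dBu

Overshoot: 18.3 − 6.3 = 12 dB.
At 4:1 the overshoot is divided by 4, leaving 3 dB above threshold.
So the level is 6.3 + 3 = 9.3 dBu; make-up adds 4 dB, giving 13.3 dBu.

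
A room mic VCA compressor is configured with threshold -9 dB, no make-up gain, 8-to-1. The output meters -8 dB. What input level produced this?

-1 dB

That's 1 dB above the -9 dB threshold.
Undo the ratio: input overshoot = 1 × 8 = 8 dB, giving input = -1 dB.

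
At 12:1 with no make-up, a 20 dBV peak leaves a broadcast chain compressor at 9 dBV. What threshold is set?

8 dBV

Gain reduction = 20 − 9 = 11 dB; output overshoot = GR / (R − 1) = 11 / 11 = 1 dB.
Threshold = output − output overshoot = 9 − 1 = 8 dBV.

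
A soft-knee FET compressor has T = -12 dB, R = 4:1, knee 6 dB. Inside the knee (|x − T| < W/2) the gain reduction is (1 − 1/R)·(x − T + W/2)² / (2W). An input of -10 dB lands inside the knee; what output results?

x − T + W/2 = -10 − (-12) + 3 = 5.
GR = (1 − 1/4) × 5² / 12 = 0.75 × 25 / 12 = 1.5625 dB.
Output = -10 − 1.5625 = -11.5625 dB.

-11.5625 dB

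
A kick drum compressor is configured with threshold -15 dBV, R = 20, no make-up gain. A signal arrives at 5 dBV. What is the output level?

Overshoot: 5 − (-15) = 20 dB.
The 20 dB excess becomes 1 dB after 20:1 reduction.
That puts the output at -14 dBV.

-14 dBV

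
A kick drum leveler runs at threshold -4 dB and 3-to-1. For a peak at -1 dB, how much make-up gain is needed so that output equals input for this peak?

2 dB

The peak compresses to -4 + 3/3 = -3 dB.
To reach -1 dB requires -1 − (-3) = 2 dB of make-up.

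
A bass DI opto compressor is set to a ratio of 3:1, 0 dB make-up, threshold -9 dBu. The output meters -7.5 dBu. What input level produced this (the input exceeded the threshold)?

-4.5 dBu

That's 1.5 dB above the -9 dBu threshold.
Undo the ratio: input overshoot = 1.5 × 3 = 4.5 dB, giving input = -4.5 dBu.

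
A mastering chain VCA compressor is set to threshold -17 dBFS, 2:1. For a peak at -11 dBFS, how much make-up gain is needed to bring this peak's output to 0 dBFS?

Without make-up, output = threshold + overshoot/2 = -17 + 3 = -14 dBFS.
Gap to target: 14 dB.

14 dB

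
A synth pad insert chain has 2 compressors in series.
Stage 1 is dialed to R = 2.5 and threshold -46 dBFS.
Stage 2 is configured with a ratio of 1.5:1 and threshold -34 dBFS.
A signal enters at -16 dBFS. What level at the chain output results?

-34 dBFS

Stage 1: 30 dB above -46 dBFS, reduced 2.5:1 to 12 dB above → -34 dBFS.
Stage 2: -34 dBFS is at or below the -34 dBFS threshold — no compression; output -34 dBFS.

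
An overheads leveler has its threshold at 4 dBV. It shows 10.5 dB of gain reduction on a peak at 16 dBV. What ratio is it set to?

8:1

Input overshoot = 16 − 4 = 12 dB.
Output overshoot = 12 − 10.5 = 1.5 dB.
Ratio = input overshoot / output overshoot = 12 / 1.5 = 8.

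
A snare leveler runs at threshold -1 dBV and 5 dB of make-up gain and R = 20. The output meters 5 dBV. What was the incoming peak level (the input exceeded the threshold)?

19 dBV

Stripping the +5 dB make-up gives 0 dBV at the gain stage.
Post-compression overshoot = 0 − (-1) = 1 dB.
Input overshoot = R × output overshoot = 20 dB → input = -1 + 20 = 19 dBV.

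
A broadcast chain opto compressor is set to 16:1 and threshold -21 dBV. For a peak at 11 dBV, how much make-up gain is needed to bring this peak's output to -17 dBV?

Without make-up, output = threshold + overshoot/16 = -21 + 2 = -19 dBV.
Gap to target: 2 dB.

2 dB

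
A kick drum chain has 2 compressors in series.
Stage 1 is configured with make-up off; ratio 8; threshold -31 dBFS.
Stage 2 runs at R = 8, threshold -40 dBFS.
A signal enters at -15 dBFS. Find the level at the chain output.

-38.625 dBFS

Stage 1: -15 dBFS is 16 dB over -31 dBFS; at 8:1 that becomes 2 dB over, giving -29 dBFS.
Stage 2: -29 dBFS is 11 dB over -40 dBFS; at 8:1 that becomes 1.375 dB over, giving -38.625 dBFS.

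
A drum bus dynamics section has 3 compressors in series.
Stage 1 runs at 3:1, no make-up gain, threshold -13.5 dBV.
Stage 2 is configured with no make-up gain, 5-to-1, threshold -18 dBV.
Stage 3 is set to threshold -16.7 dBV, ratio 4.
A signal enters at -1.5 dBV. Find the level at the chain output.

-16.6 dBV

Stage 1: 12 dB above -13.5 dBV, reduced 3:1 to 4 dB above → -9.5 dBV.
Stage 2: 8.5 dB above -18 dBV, reduced 5:1 to 1.7 dB above → -16.3 dBV.
Stage 3: -16.3 dBV is 0.4 dB over -16.7 dBV; at 4:1 that becomes 0.1 dB over, giving -16.6 dBV.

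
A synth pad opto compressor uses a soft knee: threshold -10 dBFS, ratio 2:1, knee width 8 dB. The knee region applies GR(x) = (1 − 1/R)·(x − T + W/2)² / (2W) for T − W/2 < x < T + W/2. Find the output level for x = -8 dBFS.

-9.125 dBFS

x − T + W/2 = -8 − (-10) + 4 = 6.
GR = (1 − 1/2) × 6² / 16 = 0.5 × 36 / 16 = 1.125 dB.
Output = -8 − 1.125 = -9.125 dBFS.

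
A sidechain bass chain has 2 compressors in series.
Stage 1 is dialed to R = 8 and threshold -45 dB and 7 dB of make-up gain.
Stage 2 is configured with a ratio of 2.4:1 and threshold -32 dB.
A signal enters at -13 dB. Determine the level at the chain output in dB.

Stage 1: -13 dB is 32 dB over -45 dB; at 8:1 that becomes 4 dB over, giving -41 dB; +7 dB make-up → -34 dB.
Stage 2: below threshold (-34 ≤ -32); passes unchanged; output -34 dB.

-34 dB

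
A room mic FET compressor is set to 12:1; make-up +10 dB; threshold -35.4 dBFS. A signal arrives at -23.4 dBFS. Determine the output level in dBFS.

-24.4 dBFS

The input is 12 dB above the -35.4 dBFS threshold.
At 12:1 the overshoot is divided by 12, leaving 1 dB above threshold.
So the level is -35.4 + 1 = -34.4 dBFS; make-up adds 10 dB, giving -24.4 dBFS.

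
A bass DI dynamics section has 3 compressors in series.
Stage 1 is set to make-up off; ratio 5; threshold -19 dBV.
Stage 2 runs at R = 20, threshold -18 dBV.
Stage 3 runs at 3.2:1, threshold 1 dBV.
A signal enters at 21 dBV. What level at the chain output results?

Stage 1: 21 dBV is 40 dB over -19 dBV; at 5:1 that becomes 8 dB over, giving -11 dBV.
Stage 2: -11 dBV is 7 dB over -18 dBV; at 20:1 that becomes 0.35 dB over, giving -17.65 dBV.
Stage 3: below threshold (-17.65 ≤ 1); passes unchanged; output -17.65 dBV.

-17.65 dBV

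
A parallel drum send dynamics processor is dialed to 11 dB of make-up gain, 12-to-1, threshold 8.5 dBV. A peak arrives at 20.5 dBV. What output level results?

The input is 12 dB above the 8.5 dBV threshold.
At 12:1 the overshoot is divided by 12, leaving 1 dB above threshold.
Output = 8.5 + 1 = 9.5 dBV; make-up adds 11 dB, giving 20.5 dBV.

20.5 dBV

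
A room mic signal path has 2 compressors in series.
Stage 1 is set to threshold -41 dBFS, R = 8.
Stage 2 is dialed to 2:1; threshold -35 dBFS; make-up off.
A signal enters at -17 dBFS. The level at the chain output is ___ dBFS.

Stage 1: overshoot 24 dB → 24/8 = 3 dB → -38 dBFS.
Stage 2: -38 dBFS ≤ -35 dBFS, so stage 2 doesn't engage; output -38 dBFS.

-38 dBFS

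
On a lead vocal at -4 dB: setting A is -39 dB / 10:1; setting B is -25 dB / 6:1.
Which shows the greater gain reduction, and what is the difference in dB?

A, by 14 dB

A: 35 dB over, compressed to 3.5 dB over, so 31.5 dB of GR.
B: 21 dB over, compressed to 3.5 dB over, so 17.5 dB of GR.
A applies 14 dB more gain reduction.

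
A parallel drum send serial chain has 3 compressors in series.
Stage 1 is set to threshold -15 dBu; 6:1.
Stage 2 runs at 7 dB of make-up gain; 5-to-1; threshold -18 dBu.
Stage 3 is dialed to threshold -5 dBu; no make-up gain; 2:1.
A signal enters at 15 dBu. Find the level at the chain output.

Stage 1: overshoot 30 dB → 30/6 = 5 dB → -10 dBu.
Stage 2: overshoot 8 dB → 8/5 = 1.6 dB → -16.4 dBu; +7 dB make-up → -9.4 dBu.
Stage 3: below threshold (-9.4 ≤ -5); passes unchanged; output -9.4 dBu.

-9.4 dBu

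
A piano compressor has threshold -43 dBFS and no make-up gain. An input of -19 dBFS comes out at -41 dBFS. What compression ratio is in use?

Input overshoot = -19 − (-43) = 24 dB; output overshoot = -41 − (-43) = 2 dB.
Ratio = 24 / 2 = 12.

12:1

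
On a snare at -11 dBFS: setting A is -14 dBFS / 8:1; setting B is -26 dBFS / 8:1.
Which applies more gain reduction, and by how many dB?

A: overshoot 3 dB → output overshoot 0.375 dB → GR 2.625 dB.
B: overshoot 15 dB → output overshoot 1.875 dB → GR 13.125 dB.
B applies 10.5 dB more gain reduction.

B, by 10.5 dB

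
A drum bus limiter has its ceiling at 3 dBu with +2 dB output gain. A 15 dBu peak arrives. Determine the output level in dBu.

The limiter clamps the peak to its 3 dBu ceiling.
Output gain then adds 2 dB: 3 + 2 = 5 dBu.

5 dBu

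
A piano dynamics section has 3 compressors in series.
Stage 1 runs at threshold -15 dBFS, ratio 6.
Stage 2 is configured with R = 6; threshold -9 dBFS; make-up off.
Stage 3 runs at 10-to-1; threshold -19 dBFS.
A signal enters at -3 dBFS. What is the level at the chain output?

Stage 1: -3 dBFS is 12 dB over -15 dBFS; at 6:1 that becomes 2 dB over, giving -13 dBFS.
Stage 2: -13 dBFS ≤ -9 dBFS, so stage 2 doesn't engage; output -13 dBFS.
Stage 3: overshoot 6 dB → 6/10 = 0.6 dB → -18.4 dBFS.

-18.4 dBFS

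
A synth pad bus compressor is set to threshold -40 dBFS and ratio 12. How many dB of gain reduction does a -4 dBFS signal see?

33 dB

-4 dBFS exceeds the threshold by 36 dB.
At 12:1, output sits 36/12 = 3 dB above threshold.
So the signal is attenuated by 36 − 3 = 33 dB.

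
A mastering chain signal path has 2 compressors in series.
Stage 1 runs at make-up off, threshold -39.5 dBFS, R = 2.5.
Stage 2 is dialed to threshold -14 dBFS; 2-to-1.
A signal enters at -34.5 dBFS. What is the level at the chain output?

-37.5 dBFS

Stage 1: 5 dB above -39.5 dBFS, reduced 2.5:1 to 2 dB above → -37.5 dBFS.
Stage 2: below threshold (-37.5 ≤ -14); passes unchanged; output -37.5 dBFS.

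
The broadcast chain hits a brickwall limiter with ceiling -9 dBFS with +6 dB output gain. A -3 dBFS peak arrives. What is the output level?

-3 dBFS

At ∞:1, everything above -9 dBFS is held at the ceiling.
Output gain then adds 6 dB: -9 + 6 = -3 dBFS.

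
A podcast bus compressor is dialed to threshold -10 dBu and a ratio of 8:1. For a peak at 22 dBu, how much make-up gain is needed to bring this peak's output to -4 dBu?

2 dB

Overshoot 32 dB → 32/8 = 4 dB after compression, so the compressed level is -10 + 4 = -6 dBu.
Make-up = target − compressed = -4 − (-6) = 2 dB.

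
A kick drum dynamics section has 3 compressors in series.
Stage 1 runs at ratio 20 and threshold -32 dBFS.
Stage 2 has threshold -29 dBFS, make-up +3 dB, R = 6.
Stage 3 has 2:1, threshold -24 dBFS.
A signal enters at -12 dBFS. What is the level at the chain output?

Stage 1: 20 dB above -32 dBFS, reduced 20:1 to 1 dB above → -31 dBFS.
Stage 2: -31 dBFS ≤ -29 dBFS, so stage 2 doesn't engage; make-up brings it to -28 dBFS.
Stage 3: -28 dBFS ≤ -24 dBFS, so stage 3 doesn't engage; output -28 dBFS.

-28 dBFS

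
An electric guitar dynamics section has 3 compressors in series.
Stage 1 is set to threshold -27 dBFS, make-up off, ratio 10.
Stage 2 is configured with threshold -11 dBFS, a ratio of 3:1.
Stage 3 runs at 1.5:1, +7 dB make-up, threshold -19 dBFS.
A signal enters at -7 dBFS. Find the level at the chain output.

Stage 1: -7 dBFS is 20 dB over -27 dBFS; at 10:1 that becomes 2 dB over, giving -25 dBFS.
Stage 2: -25 dBFS ≤ -11 dBFS, so stage 2 doesn't engage; output -25 dBFS.
Stage 3: -25 dBFS ≤ -19 dBFS, so stage 3 doesn't engage; make-up brings it to -18 dBFS.

-18 dBFS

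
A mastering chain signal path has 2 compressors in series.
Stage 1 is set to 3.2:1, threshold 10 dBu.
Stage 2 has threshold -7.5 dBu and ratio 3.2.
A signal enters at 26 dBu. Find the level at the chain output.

Stage 1: 26 dBu is 16 dB over 10 dBu; at 3.2:1 that becomes 5 dB over, giving 15 dBu.
Stage 2: 22.5 dB above -7.5 dBu, reduced 3.2:1 to 7.03125 dB above → -0.46875 dBu.

-0.46875 dBu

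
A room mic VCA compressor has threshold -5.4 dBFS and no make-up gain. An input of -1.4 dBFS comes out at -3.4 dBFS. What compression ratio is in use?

Input overshoot = -1.4 − (-5.4) = 4 dB; output overshoot = -3.4 − (-5.4) = 2 dB.
Ratio = 4 / 2 = 2.

2:1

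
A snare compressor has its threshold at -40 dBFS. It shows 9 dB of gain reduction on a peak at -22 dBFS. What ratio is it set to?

2:1

Input overshoot = -22 − (-40) = 18 dB.
Output overshoot = 18 − 9 = 9 dB.
Ratio = input overshoot / output overshoot = 18 / 9 = 2.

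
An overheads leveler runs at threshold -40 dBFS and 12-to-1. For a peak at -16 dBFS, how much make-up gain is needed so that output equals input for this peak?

22 dB

The peak compresses to -40 + 24/12 = -38 dBFS.
To reach -16 dBFS requires -16 − (-38) = 22 dB of make-up.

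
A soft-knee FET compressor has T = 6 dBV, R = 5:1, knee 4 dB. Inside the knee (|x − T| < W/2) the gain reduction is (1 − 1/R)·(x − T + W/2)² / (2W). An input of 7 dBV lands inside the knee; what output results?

6.1 dBV

x − T + W/2 = 7 − 6 + 2 = 3.
GR = (1 − 1/5) × 3² / 8 = 0.8 × 9 / 8 = 0.9 dB.
Output = 7 − 0.9 = 6.1 dBV.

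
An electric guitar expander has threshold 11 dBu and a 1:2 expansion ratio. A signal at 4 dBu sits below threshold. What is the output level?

-3 dBu

Undershoot = 11 − 4 = 7 dB.
At 1:2, that expands to 14 dB under threshold.
Output = 11 − 14 = -3 dBu.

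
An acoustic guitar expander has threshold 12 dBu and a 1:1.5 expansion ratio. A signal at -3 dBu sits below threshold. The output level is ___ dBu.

-10.5 dBu

The input is 15 dB below the 12 dBu threshold.
A 1:1.5 expander multiplies undershoot by 1.5: 15 × 1.5 = 22.5 dB below threshold.
Output = 12 − 22.5 = -10.5 dBu.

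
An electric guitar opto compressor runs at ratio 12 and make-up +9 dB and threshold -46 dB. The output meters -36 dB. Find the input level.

-34 dB

Stripping the +9 dB make-up gives -45 dB at the gain stage.
The compressed level sits -45 − (-46) = 1 dB over threshold.
Before 12:1 compression the overshoot was 1 × 12 = 12 dB, so input = -46 + 12 = -34 dB.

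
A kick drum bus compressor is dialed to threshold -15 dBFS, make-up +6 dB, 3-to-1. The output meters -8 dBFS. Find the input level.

-12 dBFS

Before make-up, the level was -8 − 6 = -14 dBFS.
That's 1 dB above the -15 dBFS threshold.
Input overshoot = R × output overshoot = 3 dB → input = -15 + 3 = -12 dBFS.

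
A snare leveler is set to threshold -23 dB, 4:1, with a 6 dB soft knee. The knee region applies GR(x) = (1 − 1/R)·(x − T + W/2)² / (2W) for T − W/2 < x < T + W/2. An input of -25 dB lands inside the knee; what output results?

x − T + W/2 = -25 − (-23) + 3 = 1.
GR = (1 − 1/4) × 1² / 12 = 0.75 × 1 / 12 = 0.0625 dB.
Output = -25 − 0.0625 = -25.0625 dB.

-25.0625 dB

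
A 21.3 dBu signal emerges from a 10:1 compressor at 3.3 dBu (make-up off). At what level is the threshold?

1.3 dBu

Let T be the threshold. Output overshoot = (input overshoot)/R, so 3.3 − T = (21.3 − T)/10.
10·(3.3 − T) = 21.3 − T → 9·T = 33 − 21.3 = 11.7.
T = 11.7/9 = 1.3 dBu.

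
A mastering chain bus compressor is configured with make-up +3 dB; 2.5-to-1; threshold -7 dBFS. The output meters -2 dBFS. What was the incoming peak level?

Before make-up, the level was -2 − 3 = -5 dBFS.
The compressed level sits -5 − (-7) = 2 dB over threshold.
Input overshoot = R × output overshoot = 5 dB → input = -7 + 5 = -2 dBFS.

-2 dBFS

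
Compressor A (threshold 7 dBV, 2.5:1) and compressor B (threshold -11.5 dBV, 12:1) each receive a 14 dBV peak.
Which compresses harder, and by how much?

B, by 19.175 dB

A: 7 dB over, compressed to 2.8 dB over, so 4.2 dB of GR.
B: 25.5 dB over, compressed to 2.125 dB over, so 23.375 dB of GR.
B applies 19.175 dB more gain reduction.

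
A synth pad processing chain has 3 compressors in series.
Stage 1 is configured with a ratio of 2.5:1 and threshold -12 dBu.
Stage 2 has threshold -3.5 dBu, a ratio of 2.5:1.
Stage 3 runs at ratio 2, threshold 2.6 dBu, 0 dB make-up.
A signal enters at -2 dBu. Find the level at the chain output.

-8 dBu

Stage 1: 10 dB above -12 dBu, reduced 2.5:1 to 4 dB above → -8 dBu.
Stage 2: -8 dBu is at or below the -3.5 dBu threshold — no compression; output -8 dBu.
Stage 3: -8 dBu ≤ 2.6 dBu, so stage 3 doesn't engage; output -8 dBu.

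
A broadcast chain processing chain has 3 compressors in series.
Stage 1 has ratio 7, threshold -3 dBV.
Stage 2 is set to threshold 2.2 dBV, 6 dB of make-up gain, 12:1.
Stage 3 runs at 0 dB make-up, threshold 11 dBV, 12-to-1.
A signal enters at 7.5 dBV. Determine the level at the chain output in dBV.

Stage 1: 10.5 dB above -3 dBV, reduced 7:1 to 1.5 dB above → -1.5 dBV.
Stage 2: below threshold (-1.5 ≤ 2.2); passes unchanged; make-up brings it to 4.5 dBV.
Stage 3: 4.5 dBV is at or below the 11 dBV threshold — no compression; output 4.5 dBV.

4.5 dBV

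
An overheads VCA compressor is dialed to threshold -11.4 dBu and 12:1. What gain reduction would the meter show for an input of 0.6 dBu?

11 dB

Overshoot = 0.6 − (-11.4) = 12 dB.
At 12:1, output sits 12/12 = 1 dB above threshold.
GR = overshoot in − overshoot out = 12 − 1 = 11 dB.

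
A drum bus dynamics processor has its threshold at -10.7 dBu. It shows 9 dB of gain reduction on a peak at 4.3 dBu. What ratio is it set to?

Input overshoot = 4.3 − (-10.7) = 15 dB.
Output overshoot = 15 − 9 = 6 dB.
Ratio = input overshoot / output overshoot = 15 / 6 = 2.5.

2.5:1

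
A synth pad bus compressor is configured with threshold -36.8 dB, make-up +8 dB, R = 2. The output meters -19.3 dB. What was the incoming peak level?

Remove make-up: -19.3 − 8 = -27.3 dB.
Post-compression overshoot = -27.3 − (-36.8) = 9.5 dB.
Before 2:1 compression the overshoot was 9.5 × 2 = 19 dB, so input = -36.8 + 19 = -17.8 dB.

-17.8 dB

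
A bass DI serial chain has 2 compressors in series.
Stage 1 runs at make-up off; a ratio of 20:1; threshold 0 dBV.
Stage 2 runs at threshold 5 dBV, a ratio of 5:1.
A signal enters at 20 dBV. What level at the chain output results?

Stage 1: 20 dBV is 20 dB over 0 dBV; at 20:1 that becomes 1 dB over, giving 1 dBV.
Stage 2: 1 dBV ≤ 5 dBV, so stage 2 doesn't engage; output 1 dBV.

1 dBV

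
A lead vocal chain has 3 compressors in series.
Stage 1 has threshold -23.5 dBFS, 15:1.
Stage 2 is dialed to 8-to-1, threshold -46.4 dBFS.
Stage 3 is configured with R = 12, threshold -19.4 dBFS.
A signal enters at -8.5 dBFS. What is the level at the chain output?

-43.4125 dBFS

Stage 1: -8.5 dBFS is 15 dB over -23.5 dBFS; at 15:1 that becomes 1 dB over, giving -22.5 dBFS.
Stage 2: 23.9 dB above -46.4 dBFS, reduced 8:1 to 2.9875 dB above → -43.4125 dBFS.
Stage 3: below threshold (-43.4125 ≤ -19.4); passes unchanged; output -43.4125 dBFS.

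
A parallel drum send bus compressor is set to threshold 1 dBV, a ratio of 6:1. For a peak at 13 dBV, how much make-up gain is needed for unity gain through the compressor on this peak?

10 dB

The peak compresses to 1 + 12/6 = 3 dBV.
To reach 13 dBV requires 13 − 3 = 10 dB of make-up.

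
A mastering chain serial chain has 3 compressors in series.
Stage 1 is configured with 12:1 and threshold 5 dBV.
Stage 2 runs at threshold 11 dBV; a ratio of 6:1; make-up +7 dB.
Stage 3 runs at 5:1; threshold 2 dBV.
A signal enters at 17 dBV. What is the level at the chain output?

4.2 dBV

Stage 1: 12 dB above 5 dBV, reduced 12:1 to 1 dB above → 6 dBV.
Stage 2: 6 dBV ≤ 11 dBV, so stage 2 doesn't engage; make-up brings it to 13 dBV.
Stage 3: 11 dB above 2 dBV, reduced 5:1 to 2.2 dB above → 4.2 dBV.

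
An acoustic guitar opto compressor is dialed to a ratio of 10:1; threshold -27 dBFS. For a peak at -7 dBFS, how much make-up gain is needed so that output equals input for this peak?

The peak compresses to -27 + 20/10 = -25 dBFS.
To reach -7 dBFS requires -7 − (-25) = 18 dB of make-up.

18 dB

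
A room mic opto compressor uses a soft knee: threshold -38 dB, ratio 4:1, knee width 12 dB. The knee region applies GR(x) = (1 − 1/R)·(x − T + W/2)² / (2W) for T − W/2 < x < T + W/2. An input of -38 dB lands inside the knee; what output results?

x − T + W/2 = -38 − (-38) + 6 = 6.
GR = (1 − 1/4) × 6² / 24 = 0.75 × 36 / 24 = 1.125 dB.
Output = -38 − 1.125 = -39.125 dB.

-39.125 dB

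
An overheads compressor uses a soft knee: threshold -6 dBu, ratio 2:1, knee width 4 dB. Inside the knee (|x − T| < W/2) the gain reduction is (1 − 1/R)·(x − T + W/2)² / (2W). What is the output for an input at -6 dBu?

x − T + W/2 = -6 − (-6) + 2 = 2.
GR = (1 − 1/2) × 2² / 8 = 0.5 × 4 / 8 = 0.25 dB.
Output = -6 − 0.25 = -6.25 dBu.

-6.25 dBu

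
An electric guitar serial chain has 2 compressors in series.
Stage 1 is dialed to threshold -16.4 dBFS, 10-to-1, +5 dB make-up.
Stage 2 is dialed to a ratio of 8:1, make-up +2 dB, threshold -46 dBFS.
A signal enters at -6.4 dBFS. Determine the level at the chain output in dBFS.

Stage 1: 10 dB above -16.4 dBFS, reduced 10:1 to 1 dB above → -15.4 dBFS; +5 dB make-up → -10.4 dBFS.
Stage 2: -10.4 dBFS is 35.6 dB over -46 dBFS; at 8:1 that becomes 4.45 dB over, giving -41.55 dBFS; +2 dB make-up → -39.55 dBFS.

-39.55 dBFS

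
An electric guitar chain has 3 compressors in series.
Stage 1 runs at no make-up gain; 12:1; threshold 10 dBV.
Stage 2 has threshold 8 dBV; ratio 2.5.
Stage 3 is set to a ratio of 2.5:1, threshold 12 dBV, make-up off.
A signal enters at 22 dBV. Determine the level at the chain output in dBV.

9.2 dBV

Stage 1: 12 dB above 10 dBV, reduced 12:1 to 1 dB above → 11 dBV.
Stage 2: 3 dB above 8 dBV, reduced 2.5:1 to 1.2 dB above → 9.2 dBV.
Stage 3: below threshold (9.2 ≤ 12); passes unchanged; output 9.2 dBV.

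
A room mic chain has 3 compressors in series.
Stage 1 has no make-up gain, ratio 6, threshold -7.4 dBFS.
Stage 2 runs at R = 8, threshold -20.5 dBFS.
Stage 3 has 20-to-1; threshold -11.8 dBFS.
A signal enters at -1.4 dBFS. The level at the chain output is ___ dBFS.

Stage 1: 6 dB above -7.4 dBFS, reduced 6:1 to 1 dB above → -6.4 dBFS.
Stage 2: overshoot 14.1 dB → 14.1/8 = 1.7625 dB → -18.7375 dBFS.
Stage 3: -18.7375 dBFS is at or below the -11.8 dBFS threshold — no compression; output -18.7375 dBFS.

-18.7375 dBFS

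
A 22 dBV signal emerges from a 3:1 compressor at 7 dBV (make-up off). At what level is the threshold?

-0.5 dBV

Let T be the threshold. Output overshoot = (input overshoot)/R, so 7 − T = (22 − T)/3.
3·(7 − T) = 22 − T → 2·T = 21 − 22 = -1.
T = -1/2 = -0.5 dBV.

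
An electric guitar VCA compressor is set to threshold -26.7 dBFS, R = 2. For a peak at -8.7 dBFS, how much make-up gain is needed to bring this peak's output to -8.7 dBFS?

The peak compresses to -26.7 + 18/2 = -17.7 dBFS.
To reach -8.7 dBFS requires -8.7 − (-17.7) = 9 dB of make-up.

9 dB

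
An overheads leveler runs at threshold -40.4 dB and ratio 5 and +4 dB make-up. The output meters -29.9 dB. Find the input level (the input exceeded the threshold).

Stripping the +4 dB make-up gives -33.9 dB at the gain stage.
That's 6.5 dB above the -40.4 dB threshold.
Input overshoot = R × output overshoot = 32.5 dB → input = -40.4 + 32.5 = -7.9 dB.

-7.9 dB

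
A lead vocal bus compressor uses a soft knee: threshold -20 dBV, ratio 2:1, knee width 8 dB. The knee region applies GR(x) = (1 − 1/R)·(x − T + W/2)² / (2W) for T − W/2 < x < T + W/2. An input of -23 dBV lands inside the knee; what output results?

-23.03125 dBV

x − T + W/2 = -23 − (-20) + 4 = 1.
GR = (1 − 1/2) × 1² / 16 = 0.5 × 1 / 16 = 0.03125 dB.
Output = -23 − 0.03125 = -23.03125 dBV.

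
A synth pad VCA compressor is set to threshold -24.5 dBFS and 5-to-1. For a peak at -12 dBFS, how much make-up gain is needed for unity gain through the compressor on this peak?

10 dB

The peak compresses to -24.5 + 12.5/5 = -22 dBFS.
To reach -12 dBFS requires -12 − (-22) = 10 dB of make-up.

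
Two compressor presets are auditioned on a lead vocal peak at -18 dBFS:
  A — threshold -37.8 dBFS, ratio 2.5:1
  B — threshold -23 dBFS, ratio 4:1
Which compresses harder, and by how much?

A, by 8.13 dB

A: GR = 19.8 − 19.8/2.5 = 11.88 dB.
B: GR = 5 − 5/4 = 3.75 dB.
A applies 8.13 dB more gain reduction.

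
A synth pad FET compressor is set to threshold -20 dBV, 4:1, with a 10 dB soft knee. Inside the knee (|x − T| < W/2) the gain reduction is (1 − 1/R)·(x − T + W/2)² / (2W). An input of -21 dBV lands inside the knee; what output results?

-21.6 dBV

x − T + W/2 = -21 − (-20) + 5 = 4.
GR = (1 − 1/4) × 4² / 20 = 0.75 × 16 / 20 = 0.6 dB.
Output = -21 − 0.6 = -21.6 dBV.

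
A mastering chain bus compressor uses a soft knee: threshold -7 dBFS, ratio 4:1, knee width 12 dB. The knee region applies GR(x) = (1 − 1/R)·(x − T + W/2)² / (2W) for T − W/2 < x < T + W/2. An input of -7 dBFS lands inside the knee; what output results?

x − T + W/2 = -7 − (-7) + 6 = 6.
GR = (1 − 1/4) × 6² / 24 = 0.75 × 36 / 24 = 1.125 dB.
Output = -7 − 1.125 = -8.125 dBFS.

-8.125 dBFS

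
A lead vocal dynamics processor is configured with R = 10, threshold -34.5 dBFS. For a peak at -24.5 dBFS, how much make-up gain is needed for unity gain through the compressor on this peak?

Without make-up, output = threshold + overshoot/10 = -34.5 + 1 = -33.5 dBFS.
Gap to target: 9 dB.

9 dB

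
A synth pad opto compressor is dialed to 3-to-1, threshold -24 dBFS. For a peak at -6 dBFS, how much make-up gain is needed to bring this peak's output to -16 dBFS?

2 dB

The peak compresses to -24 + 18/3 = -18 dBFS.
To reach -16 dBFS requires -16 − (-18) = 2 dB of make-up.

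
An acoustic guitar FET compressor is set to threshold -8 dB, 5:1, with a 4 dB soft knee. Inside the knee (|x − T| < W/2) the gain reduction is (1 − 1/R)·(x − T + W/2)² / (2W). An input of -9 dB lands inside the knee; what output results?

x − T + W/2 = -9 − (-8) + 2 = 1.
GR = (1 − 1/5) × 1² / 8 = 0.8 × 1 / 8 = 0.1 dB.
Output = -9 − 0.1 = -9.1 dB.

-9.1 dB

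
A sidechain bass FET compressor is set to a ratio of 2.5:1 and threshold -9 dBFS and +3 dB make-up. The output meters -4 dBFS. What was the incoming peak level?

Stripping the +3 dB make-up gives -7 dBFS at the gain stage.
The compressed level sits -7 − (-9) = 2 dB over threshold.
Input overshoot = R × output overshoot = 5 dB → input = -9 + 5 = -4 dBFS.

-4 dBFS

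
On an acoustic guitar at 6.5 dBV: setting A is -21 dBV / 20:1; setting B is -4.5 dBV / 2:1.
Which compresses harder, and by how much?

A, by 20.625 dB

A: GR = 27.5 − 27.5/20 = 26.125 dB.
B: GR = 11 − 11/2 = 5.5 dB.
A applies 20.625 dB more gain reduction.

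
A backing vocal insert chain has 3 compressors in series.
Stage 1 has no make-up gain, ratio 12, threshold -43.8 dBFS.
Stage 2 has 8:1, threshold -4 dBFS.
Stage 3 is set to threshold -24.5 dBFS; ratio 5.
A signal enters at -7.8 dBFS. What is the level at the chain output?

Stage 1: 36 dB above -43.8 dBFS, reduced 12:1 to 3 dB above → -40.8 dBFS.
Stage 2: below threshold (-40.8 ≤ -4); passes unchanged; output -40.8 dBFS.
Stage 3: -40.8 dBFS is at or below the -24.5 dBFS threshold — no compression; output -40.8 dBFS.

-40.8 dBFS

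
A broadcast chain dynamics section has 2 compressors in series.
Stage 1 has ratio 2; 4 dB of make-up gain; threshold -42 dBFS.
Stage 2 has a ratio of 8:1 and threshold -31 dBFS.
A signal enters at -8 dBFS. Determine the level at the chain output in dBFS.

-29.75 dBFS

Stage 1: -8 dBFS is 34 dB over -42 dBFS; at 2:1 that becomes 17 dB over, giving -25 dBFS; +4 dB make-up → -21 dBFS.
Stage 2: overshoot 10 dB → 10/8 = 1.25 dB → -29.75 dBFS.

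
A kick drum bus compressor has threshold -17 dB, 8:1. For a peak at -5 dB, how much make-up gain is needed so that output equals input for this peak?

10.5 dB

The peak compresses to -17 + 12/8 = -15.5 dB.
To reach -5 dB requires -5 − (-15.5) = 10.5 dB of make-up.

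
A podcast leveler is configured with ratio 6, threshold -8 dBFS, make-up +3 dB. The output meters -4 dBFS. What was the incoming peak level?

Stripping the +3 dB make-up gives -7 dBFS at the gain stage.
Post-compression overshoot = -7 − (-8) = 1 dB.
Input overshoot = R × output overshoot = 6 dB → input = -8 + 6 = -2 dBFS.

-2 dBFS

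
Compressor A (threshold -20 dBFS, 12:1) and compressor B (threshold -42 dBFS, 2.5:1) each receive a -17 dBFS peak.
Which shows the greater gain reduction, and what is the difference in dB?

A: overshoot 3 dB → output overshoot 0.25 dB → GR 2.75 dB.
B: overshoot 25 dB → output overshoot 10 dB → GR 15 dB.
B applies 12.25 dB more gain reduction.

B, by 12.25 dB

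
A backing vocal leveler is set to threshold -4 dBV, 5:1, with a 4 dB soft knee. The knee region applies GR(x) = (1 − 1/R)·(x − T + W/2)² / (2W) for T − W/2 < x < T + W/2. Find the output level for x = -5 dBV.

x − T + W/2 = -5 − (-4) + 2 = 1.
GR = (1 − 1/5) × 1² / 8 = 0.8 × 1 / 8 = 0.1 dB.
Output = -5 − 0.1 = -5.1 dBV.

-5.1 dBV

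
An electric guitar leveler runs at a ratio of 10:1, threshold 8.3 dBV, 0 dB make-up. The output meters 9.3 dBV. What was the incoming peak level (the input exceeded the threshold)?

18.3 dBV

The compressed level sits 9.3 − 8.3 = 1 dB over threshold.
Input overshoot = R × output overshoot = 10 dB → input = 8.3 + 10 = 18.3 dBV.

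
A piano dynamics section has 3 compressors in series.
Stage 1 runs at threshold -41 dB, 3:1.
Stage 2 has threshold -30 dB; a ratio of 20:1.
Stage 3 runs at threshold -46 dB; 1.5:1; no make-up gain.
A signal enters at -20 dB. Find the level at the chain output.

-38 dB

Stage 1: -20 dB is 21 dB over -41 dB; at 3:1 that becomes 7 dB over, giving -34 dB.
Stage 2: below threshold (-34 ≤ -30); passes unchanged; output -34 dB.
Stage 3: -34 dB is 12 dB over -46 dB; at 1.5:1 that becomes 8 dB over, giving -38 dB.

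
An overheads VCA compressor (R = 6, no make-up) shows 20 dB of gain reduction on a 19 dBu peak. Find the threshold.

-5 dBu

Input is 24 dB above T (since output overshoot × R = input overshoot: (-1 − T)·6 = 19 − T gives T = -5 dBu).
Check: -5 + (19 − (-5))/6 = -5 + 4 = -1 dBu. ✓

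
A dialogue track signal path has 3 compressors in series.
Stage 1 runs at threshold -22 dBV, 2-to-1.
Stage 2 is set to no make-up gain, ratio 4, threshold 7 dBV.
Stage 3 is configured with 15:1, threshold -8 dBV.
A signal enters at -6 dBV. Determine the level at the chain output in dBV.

Stage 1: 16 dB above -22 dBV, reduced 2:1 to 8 dB above → -14 dBV.
Stage 2: -14 dBV ≤ 7 dBV, so stage 2 doesn't engage; output -14 dBV.
Stage 3: -14 dBV ≤ -8 dBV, so stage 3 doesn't engage; output -14 dBV.

-14 dBV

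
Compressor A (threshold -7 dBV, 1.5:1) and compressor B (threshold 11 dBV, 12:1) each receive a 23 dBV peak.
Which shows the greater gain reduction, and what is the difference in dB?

A: 30 dB over, compressed to 20 dB over, so 10 dB of GR.
B: 12 dB over, compressed to 1 dB over, so 11 dB of GR.
Difference: 1 dB in favour of B.

B, by 1 dB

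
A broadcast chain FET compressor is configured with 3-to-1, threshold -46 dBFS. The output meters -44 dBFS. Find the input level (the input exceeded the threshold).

-40 dBFS

Post-compression overshoot = -44 − (-46) = 2 dB.
Input overshoot = R × output overshoot = 6 dB → input = -46 + 6 = -40 dBFS.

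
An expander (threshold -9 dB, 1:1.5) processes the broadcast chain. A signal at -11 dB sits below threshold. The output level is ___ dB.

-12 dB

Below threshold, a 1:1.5 expander applies gain = (1.5−1)×(T − x) of attenuation.
(1.5−1) × 2 = 1 dB, so output = -11 − 1 = -12 dB.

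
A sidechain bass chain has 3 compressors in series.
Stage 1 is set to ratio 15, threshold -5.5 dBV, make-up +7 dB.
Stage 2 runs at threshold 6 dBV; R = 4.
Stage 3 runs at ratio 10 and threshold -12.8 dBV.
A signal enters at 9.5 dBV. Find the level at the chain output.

-11.27 dBV

Stage 1: 15 dB above -5.5 dBV, reduced 15:1 to 1 dB above → -4.5 dBV; +7 dB make-up → 2.5 dBV.
Stage 2: 2.5 dBV ≤ 6 dBV, so stage 2 doesn't engage; output 2.5 dBV.
Stage 3: 2.5 dBV is 15.3 dB over -12.8 dBV; at 10:1 that becomes 1.53 dB over, giving -11.27 dBV.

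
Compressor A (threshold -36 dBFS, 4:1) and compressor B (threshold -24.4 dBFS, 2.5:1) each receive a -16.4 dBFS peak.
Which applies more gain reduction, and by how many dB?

A: GR = 19.6 − 19.6/4 = 14.7 dB.
B: GR = 8 − 8/2.5 = 4.8 dB.
Difference: 9.9 dB in favour of A.

A, by 9.9 dB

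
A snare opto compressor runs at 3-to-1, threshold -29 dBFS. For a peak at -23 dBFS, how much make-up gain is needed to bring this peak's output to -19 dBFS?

The peak compresses to -29 + 6/3 = -27 dBFS.
To reach -19 dBFS requires -19 − (-27) = 8 dB of make-up.

8 dB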